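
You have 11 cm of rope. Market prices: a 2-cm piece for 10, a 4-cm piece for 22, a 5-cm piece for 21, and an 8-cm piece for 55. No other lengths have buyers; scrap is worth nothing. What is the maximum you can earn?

65

Consider every possible first cut. best[k] is the best of p[i]+best[k−i] over all sellable i≤k.
best[1] = 0
best[2] = 10
best[3] = 10
best[4] = 22
best[5] = 22
best[6] = 32  (first piece 2, then best[4]=22)
best[7] = 32
best[8] = 55
best[9] = 55
best[10] = 65  (first piece 2, then best[8]=55)
best[11] = 65
One optimal cutting: pieces 8 + 2 with 1 cm of scrap → 65.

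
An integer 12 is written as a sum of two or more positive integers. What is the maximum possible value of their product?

81

Define m[k] = max over 1≤i<k of i · max(k−i, m[k−i]); the inner max lets the remainder stay uncut if that's better.
m[2] = 1·max(1,0) = 1·1 = 1
m[3] = max(1·2, 2·1) = 2
m[4] = max(1·3, 2·2, 3·1) = 4
m[5] = max(1·4, 2·3, 3·2, 4·1) = 6
m[6] = max(1·6, 2·4, 3·3, 4·2, 5·1) = 9
m[7] = max(1·9, 2·6, 3·4, 4·3, 5·2, 6·1) = 12
m[8] = max(1·12, 2·9, 3·6, …, 6·2, 7·1) = 18
m[9] = max(1·18, 2·12, 3·9, …, 7·2, 8·1) = 27
m[10] = max(1·27, 2·18, 3·12, …, 8·2, 9·1) = 36
m[11] = max(1·36, 2·27, 3·18, …, 9·2, 10·1) = 54
m[12] = max(1·54, 2·36, 3·27, …, 10·2, 11·1) = 81
One optimal split: 3 + 3 + 3 + 3; product 3·3·3·3 = 81.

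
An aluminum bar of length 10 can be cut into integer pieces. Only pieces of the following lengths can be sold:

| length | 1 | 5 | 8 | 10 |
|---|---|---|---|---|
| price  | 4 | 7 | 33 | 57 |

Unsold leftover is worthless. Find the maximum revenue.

57

Let r[k] be the best obtainable value from length k. For each k, try every first piece i and keep the best of price[i] + r[k−i].
r[1] = 4
r[2] = 8  (first piece 1, then r[1]=4)
r[3] = 12  (first piece 1, then r[2]=8)
r[4] = 16  (first piece 1, then r[3]=12)
r[5] = max(4+16, 7+0) = 20
r[6] = max(4+20, 7+4) = 24
r[7] = max(4+24, 7+8) = 28
r[8] = max(4+28, 7+12, 33+0) = 33
r[9] = max(4+33, 7+16, 33+4) = 37
r[10] = max(4+37, 7+20, 33+8, 57+0) = 57
One optimal cutting: 10 → $57.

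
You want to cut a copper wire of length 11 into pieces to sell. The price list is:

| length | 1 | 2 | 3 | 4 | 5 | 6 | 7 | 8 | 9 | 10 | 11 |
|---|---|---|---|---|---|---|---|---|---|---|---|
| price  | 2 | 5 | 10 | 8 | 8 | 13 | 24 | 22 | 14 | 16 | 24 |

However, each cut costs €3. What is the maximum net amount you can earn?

Build r[k] bottom-up: r[k] = max over allowed piece i of (p[i] + r[k−i]) − 3 per cut.
r[1] = 2
r[2] = max(2+2-3, 5+0) = 5
r[3] = max(2+5-3, 5+2-3, 10+0) = 10
r[4] = max(2+10-3, 5+5-3, 10+2-3, 8+0) = 9
r[5] = max(2+9-3, 5+10-3, 10+5-3, 8+2-3, 8+0) = 12
r[6] = max(2+12-3, 5+9-3, 10+10-3, 8+5-3, 8+2-3, 13+0) = 17
r[7] = max(2+17-3, 5+12-3, 10+9-3, …, 13+2-3, 24+0) = 24
r[8] = max(2+24-3, 5+17-3, 10+12-3, …, 24+2-3, 22+0) = 23
r[9] = max(2+23-3, 5+24-3, 10+17-3, …, 22+2-3, 14+0) = 26
r[10] = max(2+26-3, 5+23-3, 10+24-3, …, 14+2-3, 16+0) = 31
r[11] = max(2+31-3, 5+26-3, 10+23-3, …, 16+2-3, 24+0) = 30
One optimal plan: pieces 7 + 3 + 1 (2 cuts) → €36 − €6 = €30.

30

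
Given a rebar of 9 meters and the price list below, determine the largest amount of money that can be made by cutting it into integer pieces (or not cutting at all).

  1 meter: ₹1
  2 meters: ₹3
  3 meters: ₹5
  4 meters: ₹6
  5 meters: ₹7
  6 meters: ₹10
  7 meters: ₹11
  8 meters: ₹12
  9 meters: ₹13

Let best[k] be the best obtainable value from length k. For each k, try every first piece i and keep the best of price[i] + best[k−i].
best[1] = 1
best[2] = max(1+1, 3+0) = 3
best[3] = max(1+3, 3+1, 5+0) = 5
best[4] = max(1+5, 3+3, 5+1, 6+0) = 6
best[5] = max(1+6, 3+5, 5+3, 6+1, 7+0) = 8
best[6] = max(1+8, 3+6, 5+5, 6+3, 7+1, 10+0) = 10
best[7] = max(1+10, 3+8, 5+6, …, 10+1, 11+0) = 11
best[8] = max(1+11, 3+10, 5+8, …, 11+1, 12+0) = 13
best[9] = max(1+13, 3+11, 5+10, …, 12+1, 13+0) = 15
One optimal cutting: 3 + 3 + 3 → ₹5 + ₹5 + ₹5 = ₹15.

15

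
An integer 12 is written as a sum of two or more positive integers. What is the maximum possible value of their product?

81

Define f[k] = max over 1≤i<k of i · max(k−i, f[k−i]); the inner max lets the remainder stay uncut if that's better.
Small cases: f[2]=1, f[3]=2, f[4]=4, f[5]=6.
f[6] = max(1*6, 2*4, 3*3, 4*2, 5*1) = 9
f[7] = max(1*9, 2*6, 3*4, 4*3, 5*2, 6*1) = 12
f[8] = max(1*12, 2*9, 3*6, …, 6*2, 7*1) = 18
f[9] = max(1*18, 2*12, 3*9, …, 7*2, 8*1) = 27
f[10] = max(1*27, 2*18, 3*12, …, 8*2, 9*1) = 36
f[11] = max(1*36, 2*27, 3*18, …, 9*2, 10*1) = 54
f[12] = max(1*54, 2*36, 3*27, …, 10*2, 11*1) = 81
One optimal split: 3 + 3 + 3 + 3; product 3*3*3*3 = 81.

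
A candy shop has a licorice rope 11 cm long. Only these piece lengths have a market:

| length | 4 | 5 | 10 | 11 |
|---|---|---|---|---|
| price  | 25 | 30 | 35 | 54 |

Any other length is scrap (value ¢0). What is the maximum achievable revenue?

60

Build best[k] bottom-up: best[k] = max over allowed piece i of (p[i] + best[k−i]).
best[1] = 0
best[2] = 0
best[3] = 0
best[4] = 25
best[5] = 30
best[6] = 30
best[7] = 30
best[8] = 50  (first piece 4, then best[4]=25)
best[9] = 55  (first piece 4, then best[5]=30)
best[10] = 60  (first piece 5, then best[5]=30)
best[11] = 60
One optimal cutting: pieces 5 + 5 with 1 cm of scrap → ¢60.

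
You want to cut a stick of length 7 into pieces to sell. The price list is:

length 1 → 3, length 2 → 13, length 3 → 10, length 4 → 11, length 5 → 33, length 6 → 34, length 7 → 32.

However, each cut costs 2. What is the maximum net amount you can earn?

44

Consider every possible first cut. net[k] is the best of p[i]+net[k−i] over all sellable i≤k, charging 2 whenever i<k.
net[1] = 3
net[2] = 13
net[3] = 14  (first piece 1, then net[2]=13)
net[4] = 24  (first piece 2, then net[2]=13)
net[5] = 33
net[6] = 35  (first piece 2, then net[4]=24)
net[7] = 44  (first piece 2, then net[5]=33)
One optimal plan: pieces 5 + 2 (1 cut) → 46 − 2 = 44.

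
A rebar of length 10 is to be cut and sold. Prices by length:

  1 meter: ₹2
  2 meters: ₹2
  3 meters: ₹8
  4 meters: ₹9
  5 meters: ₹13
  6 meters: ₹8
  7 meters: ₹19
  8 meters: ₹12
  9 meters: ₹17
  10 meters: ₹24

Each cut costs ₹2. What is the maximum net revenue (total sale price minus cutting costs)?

25

Let net[k] be the best obtainable value from length k. For each k, try every first piece i and keep the best of price[i] + net[k−i] minus the 2 cut fee when i<k.
net[1] = 2
net[2] = 2  (first piece 1, then net[1]=2)
net[3] = 8
net[4] = 9
net[5] = 13
net[6] = 14  (first piece 3, then net[3]=8)
net[7] = 19
net[8] = 19  (first piece 1, then net[7]=19)
net[9] = 20  (first piece 3, then net[6]=14)
net[10] = 25  (first piece 3, then net[7]=19)
One optimal plan: pieces 7 + 3 (1 cut) → ₹27 − ₹2 = ₹25.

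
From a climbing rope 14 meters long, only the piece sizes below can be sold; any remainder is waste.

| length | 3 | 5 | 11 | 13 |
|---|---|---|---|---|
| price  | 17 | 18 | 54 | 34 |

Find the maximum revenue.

Let f[k] be the best obtainable value from length k. For each k, try every first piece i and keep the best of price[i] + f[k−i].
f[1] = 0
f[2] = 0
f[3] = 17
f[4] = 17
f[5] = max(17+0, 18+0) = 18
f[6] = max(17+17, 18+0) = 34
f[7] = max(17+17, 18+0) = 34
f[8] = max(17+18, 18+17) = 35
f[9] = max(17+34, 18+17) = 51
f[10] = max(17+34, 18+18) = 51
f[11] = max(17+35, 18+34, 54+0) = 54
f[12] = max(17+51, 18+34, 54+0) = 68
f[13] = max(17+51, 18+35, 54+0, 34+0) = 68
f[14] = max(17+54, 18+51, 54+17, 34+0) = 71
One optimal cutting: 11 + 3 → €71.

71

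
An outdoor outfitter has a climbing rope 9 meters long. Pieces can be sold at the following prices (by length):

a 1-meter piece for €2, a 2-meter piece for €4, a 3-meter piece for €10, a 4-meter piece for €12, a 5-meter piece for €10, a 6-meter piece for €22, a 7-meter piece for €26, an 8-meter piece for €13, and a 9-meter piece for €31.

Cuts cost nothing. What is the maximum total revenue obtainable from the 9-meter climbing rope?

32

Build v[k] bottom-up: v[k] = max over allowed piece i of (p[i] + v[k−i]).
v[1] = 2
v[2] = max(2+2, 4+0) = 4
v[3] = max(2+4, 4+2, 10+0) = 10
v[4] = max(2+10, 4+4, 10+2, 12+0) = 12
v[5] = max(2+12, 4+10, 10+4, 12+2, 10+0) = 14
v[6] = max(2+14, 4+12, 10+10, 12+4, 10+2, 22+0) = 22
v[7] = max(2+22, 4+14, 10+12, …, 22+2, 26+0) = 26
v[8] = max(2+26, 4+22, 10+14, …, 26+2, 13+0) = 28
v[9] = max(2+28, 4+26, 10+22, …, 13+2, 31+0) = 32
One optimal cutting: 6 + 3 → €22 + €10 = €32.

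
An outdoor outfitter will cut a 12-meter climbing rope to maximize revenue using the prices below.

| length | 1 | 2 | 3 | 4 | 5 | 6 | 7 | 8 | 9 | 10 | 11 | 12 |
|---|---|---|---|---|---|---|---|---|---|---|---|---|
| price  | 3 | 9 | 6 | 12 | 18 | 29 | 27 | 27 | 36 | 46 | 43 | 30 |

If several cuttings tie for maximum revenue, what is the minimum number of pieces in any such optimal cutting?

Consider every possible first cut. r[k] is the best of p[i]+r[k−i] over all sellable i≤k.
r[1] = 3
r[2] = max(3+3, 9+0) = 9
r[3] = max(3+9, 9+3, 6+0) = 12
r[4] = max(3+12, 9+9, 6+3, 12+0) = 18
r[5] = max(3+18, 9+12, 6+9, 12+3, 18+0) = 21
r[6] = max(3+21, 9+18, 6+12, 12+9, 18+3, 29+0) = 29
r[7] = max(3+29, 9+21, 6+18, …, 29+3, 27+0) = 32
r[8] = max(3+32, 9+29, 6+21, …, 27+3, 27+0) = 38
r[9] = max(3+38, 9+32, 6+29, …, 27+3, 36+0) = 41
r[10] = max(3+41, 9+38, 6+32, …, 36+3, 46+0) = 47
r[11] = max(3+47, 9+41, 6+38, …, 46+3, 43+0) = 50
r[12] = max(3+50, 9+47, 6+41, …, 43+3, 30+0) = 58
Maximum revenue is €58.
Now minimize piece count subject to staying optimal: for each k, pieces[k] = 1 + min over i with p[i]+r[k−i]=r[k] of pieces[k−i].
pieces[9] = 3
pieces[10] = 3
pieces[11] = 4
pieces[12] = 2

2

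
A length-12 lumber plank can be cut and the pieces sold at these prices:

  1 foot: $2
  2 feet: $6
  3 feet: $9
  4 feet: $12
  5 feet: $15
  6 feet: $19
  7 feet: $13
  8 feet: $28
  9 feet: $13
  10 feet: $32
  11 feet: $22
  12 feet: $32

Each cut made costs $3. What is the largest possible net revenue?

37

Build v[k] bottom-up: v[k] = max over allowed piece i of (p[i] + v[k−i]) − 3 per cut.
v[1] = 2
v[2] = 6
v[3] = 9
v[4] = 12
v[5] = 15
v[6] = 19
v[7] = 18  (first piece 1, then v[6]=19)
v[8] = 28
v[9] = 27  (first piece 1, then v[8]=28)
v[10] = 32
v[11] = 34  (first piece 3, then v[8]=28)
v[12] = 37  (first piece 4, then v[8]=28)
One optimal plan: pieces 8 + 4 (1 cut) → $40 − $3 = $37.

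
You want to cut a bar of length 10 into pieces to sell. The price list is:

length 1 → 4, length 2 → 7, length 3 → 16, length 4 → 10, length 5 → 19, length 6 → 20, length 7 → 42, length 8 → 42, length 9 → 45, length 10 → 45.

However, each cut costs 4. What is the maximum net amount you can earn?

Consider every possible first cut. net[k] is the best of p[i]+net[k−i] over all sellable i≤k, charging 4 whenever i<k.
net[1] = 4
net[2] = max(4+4-4, 7+0) = 7
net[3] = max(4+7-4, 7+4-4, 16+0) = 16
net[4] = max(4+16-4, 7+7-4, 16+4-4, 10+0) = 16
net[5] = max(4+16-4, 7+16-4, 16+7-4, 10+4-4, 19+0) = 19
net[6] = max(4+19-4, 7+16-4, 16+16-4, 10+7-4, 19+4-4, 20+0) = 28
net[7] = max(4+28-4, 7+19-4, 16+16-4, …, 20+4-4, 42+0) = 42
net[8] = max(4+42-4, 7+28-4, 16+19-4, …, 42+4-4, 42+0) = 42
net[9] = max(4+42-4, 7+42-4, 16+28-4, …, 42+4-4, 45+0) = 45
net[10] = max(4+45-4, 7+42-4, 16+42-4, …, 45+4-4, 45+0) = 54
One optimal plan: pieces 7 + 3 (1 cut) → 58 − 4 = 54.

54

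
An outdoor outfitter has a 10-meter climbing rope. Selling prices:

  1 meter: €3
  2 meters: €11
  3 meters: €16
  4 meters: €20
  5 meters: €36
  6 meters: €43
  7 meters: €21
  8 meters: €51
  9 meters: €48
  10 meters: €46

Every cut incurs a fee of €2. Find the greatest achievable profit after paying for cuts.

Consider every possible first cut. v[k] is the best of p[i]+v[k−i] over all sellable i≤k, charging 2 whenever i<k.
v[1] = 3
v[2] = max(3+3-2, 11+0) = 11
v[3] = max(3+11-2, 11+3-2, 16+0) = 16
v[4] = max(3+16-2, 11+11-2, 16+3-2, 20+0) = 20
v[5] = max(3+20-2, 11+16-2, 16+11-2, 20+3-2, 36+0) = 36
v[6] = max(3+36-2, 11+20-2, 16+16-2, 20+11-2, 36+3-2, 43+0) = 43
v[7] = max(3+43-2, 11+36-2, 16+20-2, …, 43+3-2, 21+0) = 45
v[8] = max(3+45-2, 11+43-2, 16+36-2, …, 21+3-2, 51+0) = 52
v[9] = max(3+52-2, 11+45-2, 16+43-2, …, 51+3-2, 48+0) = 57
v[10] = max(3+57-2, 11+52-2, 16+45-2, …, 48+3-2, 46+0) = 70
One optimal plan: pieces 5 + 5 (1 cut) → €72 − €2 = €70.

70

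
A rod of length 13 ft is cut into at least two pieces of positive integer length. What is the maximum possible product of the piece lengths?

108

Fill f[k] for k=2..13: at each k try every first piece i and multiply by the better of (k−i) uncut or f[k−i].
Small cases: f[2]=1, f[3]=2, f[4]=4, f[5]=6, f[6]=9, f[7]=12, f[8]=18.
f[9] = 3×max(6,9) = 3×9 = 27
f[10] = 2×max(8,18) = 2×18 = 36
f[11] = 2×max(9,27) = 2×27 = 54
f[12] = 3×max(9,27) = 3×27 = 81
f[13] = 2×max(11,54) = 2×54 = 108
One optimal split: 3 + 3 + 3 + 2 + 2; product 3×3×3×2×2 = 108.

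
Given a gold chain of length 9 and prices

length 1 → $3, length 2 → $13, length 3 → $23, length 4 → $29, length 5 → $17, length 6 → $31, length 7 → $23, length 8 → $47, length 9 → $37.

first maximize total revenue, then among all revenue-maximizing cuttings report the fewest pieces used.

Build r[k] bottom-up: r[k] = max over allowed piece i of (p[i] + r[k−i]).
r[1] = 3
r[2] = max(3+3, 13+0) = 13
r[3] = max(3+13, 13+3, 23+0) = 23
r[4] = max(3+23, 13+13, 23+3, 29+0) = 29
r[5] = max(3+29, 13+23, 23+13, 29+3, 17+0) = 36
r[6] = max(3+36, 13+29, 23+23, 29+13, 17+3, 31+0) = 46
r[7] = max(3+46, 13+36, 23+29, …, 31+3, 23+0) = 52
r[8] = max(3+52, 13+46, 23+36, …, 23+3, 47+0) = 59
r[9] = max(3+59, 13+52, 23+46, …, 47+3, 37+0) = 69
Maximum revenue is $69.
Now minimize piece count subject to staying optimal: for each k, pieces[k] = 1 + min over i with p[i]+r[k−i]=r[k] of pieces[k−i].
pieces[6] = 2
pieces[7] = 2
pieces[8] = 3
pieces[9] = 3

3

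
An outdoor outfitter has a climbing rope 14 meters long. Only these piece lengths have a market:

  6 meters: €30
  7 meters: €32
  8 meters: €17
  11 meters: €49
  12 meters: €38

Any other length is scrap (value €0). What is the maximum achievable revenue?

Build f[k] bottom-up: f[k] = max over allowed piece i of (p[i] + f[k−i]).
f[1] = 0
f[2] = 0
f[3] = 0
f[4] = 0
f[5] = 0
f[6] = 30
f[7] = 32
f[8] = 32
f[9] = 32
f[10] = 32
f[11] = 49
f[12] = 60  (first piece 6, then f[6]=30)
f[13] = 62  (first piece 6, then f[7]=32)
f[14] = 64  (first piece 7, then f[7]=32)
One optimal cutting: 7 + 7 → €64.

64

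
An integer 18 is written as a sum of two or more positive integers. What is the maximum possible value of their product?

Let f[k] be the best product for length k (with at least one cut). For each first piece i, the rest contributes max(k−i, f[k−i]).
Small cases: f[2]=1, f[3]=2, f[4]=4, f[5]=6, f[6]=9, f[7]=12, f[8]=18, f[9]=27, f[10]=36, f[11]=54, f[12]=81, f[13]=108.
f[14] = 2*max(12,81) = 2*81 = 162
f[15] = 3*max(12,81) = 3*81 = 243
f[16] = 2*max(14,162) = 2*162 = 324
f[17] = 2*max(15,243) = 2*243 = 486
f[18] = 3*max(15,243) = 3*243 = 729
One optimal split: 3 + 3 + 3 + 3 + 3 + 3; product 3*3*3*3*3*3 = 729.

729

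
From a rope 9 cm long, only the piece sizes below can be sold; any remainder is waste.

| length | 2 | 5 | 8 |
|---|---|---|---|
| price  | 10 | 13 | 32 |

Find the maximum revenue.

Consider every possible first cut. r[k] is the best of p[i]+r[k−i] over all sellable i≤k.
r[1] = 0
r[2] = 10
r[3] = 10
r[4] = 20  (first piece 2, then r[2]=10)
r[5] = 20
r[6] = 30  (first piece 2, then r[4]=20)
r[7] = 30
r[8] = 40  (first piece 2, then r[6]=30)
r[9] = 40
One optimal cutting: pieces 2 + 2 + 2 + 2 with 1 cm of scrap → €40.

40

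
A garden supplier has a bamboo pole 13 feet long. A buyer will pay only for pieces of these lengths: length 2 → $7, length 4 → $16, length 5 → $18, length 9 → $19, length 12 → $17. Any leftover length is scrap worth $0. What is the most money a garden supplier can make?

50

Consider every possible first cut. r[k] is the best of p[i]+r[k−i] over all sellable i≤k.
r[1] = 0
r[2] = 7
r[3] = 7
r[4] = max(7+7, 16+0) = 16
r[5] = max(7+7, 16+0, 18+0) = 18
r[6] = max(7+16, 16+7, 18+0) = 23
r[7] = max(7+18, 16+7, 18+7) = 25
r[8] = max(7+23, 16+16, 18+7) = 32
r[9] = max(7+25, 16+18, 18+16, 19+0) = 34
r[10] = max(7+32, 16+23, 18+18, 19+0) = 39
r[11] = max(7+34, 16+25, 18+23, 19+7) = 41
r[12] = max(7+39, 16+32, 18+25, 19+7, 17+0) = 48
r[13] = max(7+41, 16+34, 18+32, 19+16, 17+0) = 50
One optimal cutting: 5 + 4 + 4 → $50.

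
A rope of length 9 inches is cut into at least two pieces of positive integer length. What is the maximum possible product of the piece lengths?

Define g[k] = max over 1≤i<k of i · max(k−i, g[k−i]); the inner max lets the remainder stay uncut if that's better.
g[2] = 1*max(1,0) = 1*1 = 1
g[3] = max(1*2, 2*1) = 2
g[4] = max(1*3, 2*2, 3*1) = 4
g[5] = max(1*4, 2*3, 3*2, 4*1) = 6
g[6] = max(1*6, 2*4, 3*3, 4*2, 5*1) = 9
g[7] = max(1*9, 2*6, 3*4, 4*3, 5*2, 6*1) = 12
g[8] = max(1*12, 2*9, 3*6, …, 6*2, 7*1) = 18
g[9] = max(1*18, 2*12, 3*9, …, 7*2, 8*1) = 27
One optimal split: 3 + 3 + 3; product 3*3*3 = 27.

27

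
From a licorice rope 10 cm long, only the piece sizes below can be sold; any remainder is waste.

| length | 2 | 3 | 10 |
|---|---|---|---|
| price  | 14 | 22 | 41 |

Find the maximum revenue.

Consider every possible first cut. r[k] is the best of p[i]+r[k−i] over all sellable i≤k.
r[1] = 0
r[2] = 14
r[3] = max(14+0, 22+0) = 22
r[4] = max(14+14, 22+0) = 28
r[5] = max(14+22, 22+14) = 36
r[6] = max(14+28, 22+22) = 44
r[7] = max(14+36, 22+28) = 50
r[8] = max(14+44, 22+36) = 58
r[9] = max(14+50, 22+44) = 66
r[10] = max(14+58, 22+50, 41+0) = 72
One optimal cutting: 3 + 3 + 2 + 2 → ¢72.

72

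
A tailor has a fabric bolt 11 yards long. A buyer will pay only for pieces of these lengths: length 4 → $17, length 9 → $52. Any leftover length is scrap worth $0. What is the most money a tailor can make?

Let r[k] be the best obtainable value from length k. For each k, try every first piece i and keep the best of price[i] + r[k−i].
r[1] = 0
r[2] = 0
r[3] = 0
r[4] = 17
r[5] = 17
r[6] = 17
r[7] = 17
r[8] = 34  (first piece 4, then r[4]=17)
r[9] = max(17+17, 52+0) = 52
r[10] = max(17+17, 52+0) = 52
r[11] = max(17+17, 52+0) = 52
One optimal cutting: pieces 9 with 2 yards of scrap → $52.

52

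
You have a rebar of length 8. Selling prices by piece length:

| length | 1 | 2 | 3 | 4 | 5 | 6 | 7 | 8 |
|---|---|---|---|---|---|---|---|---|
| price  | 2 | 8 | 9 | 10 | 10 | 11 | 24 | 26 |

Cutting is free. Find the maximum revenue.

32

Let R[k] be the best obtainable value from length k. For each k, try every first piece i and keep the best of price[i] + R[k−i].
R[1] = 2
R[2] = max(2+2, 8+0) = 8
R[3] = max(2+8, 8+2, 9+0) = 10
R[4] = max(2+10, 8+8, 9+2, 10+0) = 16
R[5] = max(2+16, 8+10, 9+8, 10+2, 10+0) = 18
R[6] = max(2+18, 8+16, 9+10, 10+8, 10+2, 11+0) = 24
R[7] = max(2+24, 8+18, 9+16, …, 11+2, 24+0) = 26
R[8] = max(2+26, 8+24, 9+18, …, 24+2, 26+0) = 32
One optimal cutting: 2 + 2 + 2 + 2 → ₹8 + ₹8 + ₹8 + ₹8 = ₹32.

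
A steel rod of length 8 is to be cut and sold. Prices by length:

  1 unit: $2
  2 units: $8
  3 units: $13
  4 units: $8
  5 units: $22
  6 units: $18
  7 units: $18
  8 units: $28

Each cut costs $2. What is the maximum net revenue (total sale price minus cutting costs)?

Let net[k] be the best obtainable value from length k. For each k, try every first piece i and keep the best of price[i] + net[k−i] minus the 2 cut fee when i<k.
net[1] = 2
net[2] = 8
net[3] = 13
net[4] = 14  (first piece 2, then net[2]=8)
net[5] = 22
net[6] = 24  (first piece 3, then net[3]=13)
net[7] = 28  (first piece 2, then net[5]=22)
net[8] = 33  (first piece 3, then net[5]=22)
One optimal plan: pieces 5 + 3 (1 cut) → $35 − $2 = $33.

33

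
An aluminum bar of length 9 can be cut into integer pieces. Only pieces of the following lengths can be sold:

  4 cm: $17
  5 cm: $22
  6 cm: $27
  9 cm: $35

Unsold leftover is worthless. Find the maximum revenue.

39

Consider every possible first cut. f[k] is the best of p[i]+f[k−i] over all sellable i≤k.
f[1] = 0
f[2] = 0
f[3] = 0
f[4] = 17
f[5] = 22
f[6] = 27
f[7] = 27
f[8] = 34  (first piece 4, then f[4]=17)
f[9] = 39  (first piece 4, then f[5]=22)
One optimal cutting: 5 + 4 → $39.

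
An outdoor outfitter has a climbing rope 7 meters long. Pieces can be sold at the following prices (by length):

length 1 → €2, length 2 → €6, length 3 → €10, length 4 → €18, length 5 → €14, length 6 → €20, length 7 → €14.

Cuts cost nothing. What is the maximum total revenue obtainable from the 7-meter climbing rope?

Let r[k] be the best obtainable value from length k. For each k, try every first piece i and keep the best of price[i] + r[k−i].
r[1] = 2
r[2] = 6
r[3] = 10
r[4] = 18
r[5] = 20  (first piece 1, then r[4]=18)
r[6] = 24  (first piece 2, then r[4]=18)
r[7] = 28  (first piece 3, then r[4]=18)
One optimal cutting: 4 + 3 → €18 + €10 = €28.

28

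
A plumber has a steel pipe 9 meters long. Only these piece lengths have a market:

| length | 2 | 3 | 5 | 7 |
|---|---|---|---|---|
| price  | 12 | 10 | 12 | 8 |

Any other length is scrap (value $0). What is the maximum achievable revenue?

48

Build f[k] bottom-up: f[k] = max over allowed piece i of (p[i] + f[k−i]).
f[1] = 0
f[2] = 12
f[3] = 12
f[4] = 24  (first piece 2, then f[2]=12)
f[5] = 24
f[6] = 36  (first piece 2, then f[4]=24)
f[7] = 36
f[8] = 48  (first piece 2, then f[6]=36)
f[9] = 48
One optimal cutting: pieces 2 + 2 + 2 + 2 with 1 meter of scrap → $48.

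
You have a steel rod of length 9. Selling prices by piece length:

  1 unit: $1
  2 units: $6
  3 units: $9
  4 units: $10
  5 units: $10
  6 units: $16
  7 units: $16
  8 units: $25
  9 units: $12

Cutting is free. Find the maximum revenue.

27

Let v[k] be the best obtainable value from length k. For each k, try every first piece i and keep the best of price[i] + v[k−i].
v[1] = 1
v[2] = 6
v[3] = 9
v[4] = 12  (first piece 2, then v[2]=6)
v[5] = 15  (first piece 2, then v[3]=9)
v[6] = 18  (first piece 2, then v[4]=12)
v[7] = 21  (first piece 2, then v[5]=15)
v[8] = 25
v[9] = 27  (first piece 2, then v[7]=21)
One optimal cutting: 3 + 2 + 2 + 2 → $9 + $6 + $6 + $6 = $27.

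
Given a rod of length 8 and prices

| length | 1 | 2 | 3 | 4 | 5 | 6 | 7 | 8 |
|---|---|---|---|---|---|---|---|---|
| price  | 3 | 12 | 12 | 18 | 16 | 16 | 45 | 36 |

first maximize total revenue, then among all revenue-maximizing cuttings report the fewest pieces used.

2

Build r[k] bottom-up: r[k] = max over allowed piece i of (p[i] + r[k−i]).
r[1] = 3
r[2] = max(3+3, 12+0) = 12
r[3] = max(3+12, 12+3, 12+0) = 15
r[4] = max(3+15, 12+12, 12+3, 18+0) = 24
r[5] = max(3+24, 12+15, 12+12, 18+3, 16+0) = 27
r[6] = max(3+27, 12+24, 12+15, 18+12, 16+3, 16+0) = 36
r[7] = max(3+36, 12+27, 12+24, …, 16+3, 45+0) = 45
r[8] = max(3+45, 12+36, 12+27, …, 45+3, 36+0) = 48
Maximum revenue is 48.
Now minimize piece count subject to staying optimal: for each k, pieces[k] = 1 + min over i with p[i]+r[k−i]=r[k] of pieces[k−i].
pieces[5] = 3
pieces[6] = 3
pieces[7] = 1
pieces[8] = 2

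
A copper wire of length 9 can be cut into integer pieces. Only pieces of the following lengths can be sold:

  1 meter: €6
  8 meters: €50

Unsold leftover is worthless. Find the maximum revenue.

56

Consider every possible first cut. r[k] is the best of p[i]+r[k−i] over all sellable i≤k.
r[1] = 6
r[2] = 12  (first piece 1, then r[1]=6)
r[3] = 18  (first piece 1, then r[2]=12)
r[4] = 24  (first piece 1, then r[3]=18)
r[5] = 30  (first piece 1, then r[4]=24)
r[6] = 36  (first piece 1, then r[5]=30)
r[7] = 42  (first piece 1, then r[6]=36)
r[8] = max(6+42, 50+0) = 50
r[9] = max(6+50, 50+6) = 56
One optimal cutting: 8 + 1 → €56.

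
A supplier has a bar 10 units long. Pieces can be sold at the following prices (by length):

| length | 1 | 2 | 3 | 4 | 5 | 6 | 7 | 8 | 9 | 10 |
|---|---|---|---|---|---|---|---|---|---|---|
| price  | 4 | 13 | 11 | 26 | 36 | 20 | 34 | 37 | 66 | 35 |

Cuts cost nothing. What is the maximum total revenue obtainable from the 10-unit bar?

Build v[k] bottom-up: v[k] = max over allowed piece i of (p[i] + v[k−i]).
v[1] = 4
v[2] = max(4+4, 13+0) = 13
v[3] = max(4+13, 13+4, 11+0) = 17
v[4] = max(4+17, 13+13, 11+4, 26+0) = 26
v[5] = max(4+26, 13+17, 11+13, 26+4, 36+0) = 36
v[6] = max(4+36, 13+26, 11+17, 26+13, 36+4, 20+0) = 40
v[7] = max(4+40, 13+36, 11+26, …, 20+4, 34+0) = 49
v[8] = max(4+49, 13+40, 11+36, …, 34+4, 37+0) = 53
v[9] = max(4+53, 13+49, 11+40, …, 37+4, 66+0) = 66
v[10] = max(4+66, 13+53, 11+49, …, 66+4, 35+0) = 72
One optimal cutting: 5 + 5 → €36 + €36 = €72.

72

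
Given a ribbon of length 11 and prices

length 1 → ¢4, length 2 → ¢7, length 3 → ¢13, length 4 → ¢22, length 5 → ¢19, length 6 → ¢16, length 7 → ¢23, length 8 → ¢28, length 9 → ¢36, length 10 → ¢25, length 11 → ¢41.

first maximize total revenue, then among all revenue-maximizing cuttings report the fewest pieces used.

Let r[k] be the best obtainable value from length k. For each k, try every first piece i and keep the best of price[i] + r[k−i].
r[1] = 4
r[2] = max(4+4, 7+0) = 8
r[3] = max(4+8, 7+4, 13+0) = 13
r[4] = max(4+13, 7+8, 13+4, 22+0) = 22
r[5] = max(4+22, 7+13, 13+8, 22+4, 19+0) = 26
r[6] = max(4+26, 7+22, 13+13, 22+8, 19+4, 16+0) = 30
r[7] = max(4+30, 7+26, 13+22, …, 16+4, 23+0) = 35
r[8] = max(4+35, 7+30, 13+26, …, 23+4, 28+0) = 44
r[9] = max(4+44, 7+35, 13+30, …, 28+4, 36+0) = 48
r[10] = max(4+48, 7+44, 13+35, …, 36+4, 25+0) = 52
r[11] = max(4+52, 7+48, 13+44, …, 25+4, 41+0) = 57
Maximum revenue is ¢57.
Now minimize piece count subject to staying optimal: for each k, pieces[k] = 1 + min over i with p[i]+r[k−i]=r[k] of pieces[k−i].
pieces[8] = 2
pieces[9] = 3
pieces[10] = 4
pieces[11] = 3

3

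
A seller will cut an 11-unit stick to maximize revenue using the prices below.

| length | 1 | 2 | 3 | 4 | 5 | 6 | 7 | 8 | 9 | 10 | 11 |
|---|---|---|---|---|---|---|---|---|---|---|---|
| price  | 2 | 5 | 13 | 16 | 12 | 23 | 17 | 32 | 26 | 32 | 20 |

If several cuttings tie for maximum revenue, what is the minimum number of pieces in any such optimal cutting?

Let r[k] be the best obtainable value from length k. For each k, try every first piece i and keep the best of price[i] + r[k−i].
r[1] = 2
r[2] = 5
r[3] = 13
r[4] = 16
r[5] = 18  (first piece 1, then r[4]=16)
r[6] = 26  (first piece 3, then r[3]=13)
r[7] = 29  (first piece 3, then r[4]=16)
r[8] = 32  (first piece 4, then r[4]=16)
r[9] = 39  (first piece 3, then r[6]=26)
r[10] = 42  (first piece 3, then r[7]=29)
r[11] = 45  (first piece 3, then r[8]=32)
Maximum revenue is €45.
Now minimize piece count subject to staying optimal: for each k, pieces[k] = 1 + min over i with p[i]+r[k−i]=r[k] of pieces[k−i].
pieces[8] = 1
pieces[9] = 3
pieces[10] = 3
pieces[11] = 2

2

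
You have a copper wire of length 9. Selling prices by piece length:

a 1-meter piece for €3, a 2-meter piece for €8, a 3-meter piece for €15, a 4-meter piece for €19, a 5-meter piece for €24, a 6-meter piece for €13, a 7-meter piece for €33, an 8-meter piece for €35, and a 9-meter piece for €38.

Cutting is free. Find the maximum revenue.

Let best[k] be the best obtainable value from length k. For each k, try every first piece i and keep the best of price[i] + best[k−i].
best[1] = 3
best[2] = 8
best[3] = 15
best[4] = 19
best[5] = 24
best[6] = 30  (first piece 3, then best[3]=15)
best[7] = 34  (first piece 3, then best[4]=19)
best[8] = 39  (first piece 3, then best[5]=24)
best[9] = 45  (first piece 3, then best[6]=30)
One optimal cutting: 3 + 3 + 3 → €15 + €15 + €15 = €45.

45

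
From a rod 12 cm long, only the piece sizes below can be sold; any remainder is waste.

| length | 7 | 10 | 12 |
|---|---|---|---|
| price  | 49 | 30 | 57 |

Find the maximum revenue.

57

Consider every possible first cut. r[k] is the best of p[i]+r[k−i] over all sellable i≤k.
r[1] = 0
r[2] = 0
r[3] = 0
r[4] = 0
r[5] = 0
r[6] = 0
r[7] = 49
r[8] = 49
r[9] = 49
r[10] = max(49+0, 30+0) = 49
r[11] = max(49+0, 30+0) = 49
r[12] = max(49+0, 30+0, 57+0) = 57
One optimal cutting: 12 → 57.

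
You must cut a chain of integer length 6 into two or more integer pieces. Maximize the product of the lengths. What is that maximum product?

9

Let f[k] be the best product for length k (with at least one cut). For each first piece i, the rest contributes max(k−i, f[k−i]).
f[2] = 1×max(1,0) = 1×1 = 1
f[3] = 1×max(2,1) = 1×2 = 2
f[4] = 2×max(2,1) = 2×2 = 4
f[5] = 2×max(3,2) = 2×3 = 6
f[6] = 3×max(3,2) = 3×3 = 9
One optimal split: 3 + 3; product 3×3 = 9.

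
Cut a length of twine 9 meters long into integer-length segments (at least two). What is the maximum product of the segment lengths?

Define m[k] = max over 1≤i<k of i · max(k−i, m[k−i]); the inner max lets the remainder stay uncut if that's better.
m[2] = 1·max(1,0) = 1·1 = 1
m[3] = 1·max(2,1) = 1·2 = 2
m[4] = 2·max(2,1) = 2·2 = 4
m[5] = 2·max(3,2) = 2·3 = 6
m[6] = 3·max(3,2) = 3·3 = 9
m[7] = 2·max(5,6) = 2·6 = 12
m[8] = 2·max(6,9) = 2·9 = 18
m[9] = 3·max(6,9) = 3·9 = 27
One optimal split: 3 + 3 + 3; product 3·3·3 = 27.

27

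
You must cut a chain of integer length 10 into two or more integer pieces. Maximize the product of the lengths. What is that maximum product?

36

Let m[k] be the best product for length k (with at least one cut). For each first piece i, the rest contributes max(k−i, m[k−i]).
m[2] = 1×max(1,0) = 1×1 = 1
m[3] = 1×max(2,1) = 1×2 = 2
m[4] = 2×max(2,1) = 2×2 = 4
m[5] = 2×max(3,2) = 2×3 = 6
m[6] = 3×max(3,2) = 3×3 = 9
m[7] = 2×max(5,6) = 2×6 = 12
m[8] = 2×max(6,9) = 2×9 = 18
m[9] = 3×max(6,9) = 3×9 = 27
m[10] = 2×max(8,18) = 2×18 = 36
One optimal split: 3 + 3 + 2 + 2; product 3×3×2×2 = 36.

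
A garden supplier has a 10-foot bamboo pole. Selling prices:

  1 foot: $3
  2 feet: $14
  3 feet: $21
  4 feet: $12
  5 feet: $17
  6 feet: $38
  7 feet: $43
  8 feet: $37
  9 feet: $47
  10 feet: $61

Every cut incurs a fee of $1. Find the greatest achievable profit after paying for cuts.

Build r[k] bottom-up: r[k] = max over allowed piece i of (p[i] + r[k−i]) − 1 per cut.
r[1] = 3
r[2] = 14
r[3] = 21
r[4] = 27  (first piece 2, then r[2]=14)
r[5] = 34  (first piece 2, then r[3]=21)
r[6] = 41  (first piece 3, then r[3]=21)
r[7] = 47  (first piece 2, then r[5]=34)
r[8] = 54  (first piece 2, then r[6]=41)
r[9] = 61  (first piece 3, then r[6]=41)
r[10] = 67  (first piece 2, then r[8]=54)
One optimal plan: pieces 3 + 3 + 2 + 2 (3 cuts) → $70 − $3 = $67.

67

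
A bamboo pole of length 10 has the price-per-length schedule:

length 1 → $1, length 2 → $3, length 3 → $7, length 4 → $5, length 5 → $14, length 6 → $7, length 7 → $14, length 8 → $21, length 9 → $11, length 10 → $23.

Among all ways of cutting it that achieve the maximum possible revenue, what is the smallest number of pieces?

Let r[k] be the best obtainable value from length k. For each k, try every first piece i and keep the best of price[i] + r[k−i].
r[1] = 1
r[2] = max(1+1, 3+0) = 3
r[3] = max(1+3, 3+1, 7+0) = 7
r[4] = max(1+7, 3+3, 7+1, 5+0) = 8
r[5] = max(1+8, 3+7, 7+3, 5+1, 14+0) = 14
r[6] = max(1+14, 3+8, 7+7, 5+3, 14+1, 7+0) = 15
r[7] = max(1+15, 3+14, 7+8, …, 7+1, 14+0) = 17
r[8] = max(1+17, 3+15, 7+14, …, 14+1, 21+0) = 21
r[9] = max(1+21, 3+17, 7+15, …, 21+1, 11+0) = 22
r[10] = max(1+22, 3+21, 7+17, …, 11+1, 23+0) = 28
Maximum revenue is $28.
Now minimize piece count subject to staying optimal: for each k, pieces[k] = 1 + min over i with p[i]+r[k−i]=r[k] of pieces[k−i].
pieces[7] = 2
pieces[8] = 1
pieces[9] = 2
pieces[10] = 2

2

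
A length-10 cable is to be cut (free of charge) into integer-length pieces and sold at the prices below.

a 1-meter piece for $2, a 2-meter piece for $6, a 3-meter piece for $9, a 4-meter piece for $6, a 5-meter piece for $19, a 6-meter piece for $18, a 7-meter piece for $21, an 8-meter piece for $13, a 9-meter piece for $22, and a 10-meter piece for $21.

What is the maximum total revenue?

Build R[k] bottom-up: R[k] = max over allowed piece i of (p[i] + R[k−i]).
R[1] = 2
R[2] = max(2+2, 6+0) = 6
R[3] = max(2+6, 6+2, 9+0) = 9
R[4] = max(2+9, 6+6, 9+2, 6+0) = 12
R[5] = max(2+12, 6+9, 9+6, 6+2, 19+0) = 19
R[6] = max(2+19, 6+12, 9+9, 6+6, 19+2, 18+0) = 21
R[7] = max(2+21, 6+19, 9+12, …, 18+2, 21+0) = 25
R[8] = max(2+25, 6+21, 9+19, …, 21+2, 13+0) = 28
R[9] = max(2+28, 6+25, 9+21, …, 13+2, 22+0) = 31
R[10] = max(2+31, 6+28, 9+25, …, 22+2, 21+0) = 38
One optimal cutting: 5 + 5 → $19 + $19 = $38.

38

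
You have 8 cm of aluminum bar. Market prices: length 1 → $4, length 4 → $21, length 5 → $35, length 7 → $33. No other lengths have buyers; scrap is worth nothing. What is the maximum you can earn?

47

Consider every possible first cut. best[k] is the best of p[i]+best[k−i] over all sellable i≤k.
best[1] = 4
best[2] = 8  (first piece 1, then best[1]=4)
best[3] = 12  (first piece 1, then best[2]=8)
best[4] = max(4+12, 21+0) = 21
best[5] = max(4+21, 21+4, 35+0) = 35
best[6] = max(4+35, 21+8, 35+4) = 39
best[7] = max(4+39, 21+12, 35+8, 33+0) = 43
best[8] = max(4+43, 21+21, 35+12, 33+4) = 47
One optimal cutting: 5 + 1 + 1 + 1 → $47.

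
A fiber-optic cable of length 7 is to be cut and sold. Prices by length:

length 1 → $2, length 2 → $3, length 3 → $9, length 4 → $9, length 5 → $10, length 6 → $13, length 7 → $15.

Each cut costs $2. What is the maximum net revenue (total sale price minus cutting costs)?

16

Build r[k] bottom-up: r[k] = max over allowed piece i of (p[i] + r[k−i]) − 2 per cut.
r[1] = 2
r[2] = 3
r[3] = 9
r[4] = 9  (first piece 1, then r[3]=9)
r[5] = 10  (first piece 2, then r[3]=9)
r[6] = 16  (first piece 3, then r[3]=9)
r[7] = 16  (first piece 1, then r[6]=16)
One optimal plan: pieces 3 + 3 + 1 (2 cuts) → $20 − $4 = $16.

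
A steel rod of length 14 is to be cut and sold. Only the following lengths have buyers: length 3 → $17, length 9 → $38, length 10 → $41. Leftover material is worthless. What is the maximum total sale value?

Build f[k] bottom-up: f[k] = max over allowed piece i of (p[i] + f[k−i]).
f[1] = 0
f[2] = 0
f[3] = 17
f[4] = 17
f[5] = 17
f[6] = 34  (first piece 3, then f[3]=17)
f[7] = 34
f[8] = 34
f[9] = max(17+34, 38+0) = 51
f[10] = max(17+34, 38+0, 41+0) = 51
f[11] = max(17+34, 38+0, 41+0) = 51
f[12] = max(17+51, 38+17, 41+0) = 68
f[13] = max(17+51, 38+17, 41+17) = 68
f[14] = max(17+51, 38+17, 41+17) = 68
One optimal cutting: pieces 3 + 3 + 3 + 3 with 2 units of scrap → $68.

68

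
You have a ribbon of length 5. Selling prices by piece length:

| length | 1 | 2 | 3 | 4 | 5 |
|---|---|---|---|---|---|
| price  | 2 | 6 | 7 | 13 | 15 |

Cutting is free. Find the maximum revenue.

15

Build r[k] bottom-up: r[k] = max over allowed piece i of (p[i] + r[k−i]).
r[1] = 2
r[2] = 6
r[3] = 8  (first piece 1, then r[2]=6)
r[4] = 13
r[5] = 15  (first piece 1, then r[4]=13)
One optimal cutting: 4 + 1 → ¢13 + ¢2 = ¢15.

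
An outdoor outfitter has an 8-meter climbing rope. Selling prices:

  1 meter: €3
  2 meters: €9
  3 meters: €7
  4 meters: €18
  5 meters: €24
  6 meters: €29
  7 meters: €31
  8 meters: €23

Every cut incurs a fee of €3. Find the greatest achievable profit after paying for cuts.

35

Let v[k] be the best obtainable value from length k. For each k, try every first piece i and keep the best of price[i] + v[k−i] minus the 3 cut fee when i<k.
v[1] = 3
v[2] = 9
v[3] = 9  (first piece 1, then v[2]=9)
v[4] = 18
v[5] = 24
v[6] = 29
v[7] = 31
v[8] = 35  (first piece 2, then v[6]=29)
One optimal plan: pieces 6 + 2 (1 cut) → €38 − €3 = €35.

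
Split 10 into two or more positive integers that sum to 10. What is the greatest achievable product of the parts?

36

Let f[k] be the best product for length k (with at least one cut). For each first piece i, the rest contributes max(k−i, f[k−i]).
f[2] = 1*max(1,0) = 1*1 = 1
f[3] = 1*max(2,1) = 1*2 = 2
f[4] = 2*max(2,1) = 2*2 = 4
f[5] = 2*max(3,2) = 2*3 = 6
f[6] = 3*max(3,2) = 3*3 = 9
f[7] = 2*max(5,6) = 2*6 = 12
f[8] = 2*max(6,9) = 2*9 = 18
f[9] = 3*max(6,9) = 3*9 = 27
f[10] = 2*max(8,18) = 2*18 = 36
One optimal split: 3 + 3 + 2 + 2; product 3*3*2*2 = 36.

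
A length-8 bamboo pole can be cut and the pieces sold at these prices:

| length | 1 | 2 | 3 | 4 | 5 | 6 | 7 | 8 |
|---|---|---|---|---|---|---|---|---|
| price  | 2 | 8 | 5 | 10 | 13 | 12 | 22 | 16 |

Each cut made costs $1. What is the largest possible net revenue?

Build v[k] bottom-up: v[k] = max over allowed piece i of (p[i] + v[k−i]) − 1 per cut.
v[1] = 2
v[2] = 8
v[3] = 9  (first piece 1, then v[2]=8)
v[4] = 15  (first piece 2, then v[2]=8)
v[5] = 16  (first piece 1, then v[4]=15)
v[6] = 22  (first piece 2, then v[4]=15)
v[7] = 23  (first piece 1, then v[6]=22)
v[8] = 29  (first piece 2, then v[6]=22)
One optimal plan: pieces 2 + 2 + 2 + 2 (3 cuts) → $32 − $3 = $29.

29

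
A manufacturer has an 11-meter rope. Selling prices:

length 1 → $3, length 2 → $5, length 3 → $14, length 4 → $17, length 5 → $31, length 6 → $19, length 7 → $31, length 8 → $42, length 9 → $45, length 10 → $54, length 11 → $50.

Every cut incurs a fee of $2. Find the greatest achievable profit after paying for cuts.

61

Build net[k] bottom-up: net[k] = max over allowed piece i of (p[i] + net[k−i]) − 2 per cut.
net[1] = 3
net[2] = 5
net[3] = 14
net[4] = 17
net[5] = 31
net[6] = 32  (first piece 1, then net[5]=31)
net[7] = 34  (first piece 2, then net[5]=31)
net[8] = 43  (first piece 3, then net[5]=31)
net[9] = 46  (first piece 4, then net[5]=31)
net[10] = 60  (first piece 5, then net[5]=31)
net[11] = 61  (first piece 1, then net[10]=60)
One optimal plan: pieces 5 + 5 + 1 (2 cuts) → $65 − $4 = $61.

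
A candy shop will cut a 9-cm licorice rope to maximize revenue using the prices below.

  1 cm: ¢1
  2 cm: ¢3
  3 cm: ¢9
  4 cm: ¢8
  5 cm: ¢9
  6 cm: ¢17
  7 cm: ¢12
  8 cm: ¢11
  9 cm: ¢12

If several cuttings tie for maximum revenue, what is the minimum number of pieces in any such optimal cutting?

3

Build r[k] bottom-up: r[k] = max over allowed piece i of (p[i] + r[k−i]).
r[1] = 1
r[2] = 3
r[3] = 9
r[4] = 10  (first piece 1, then r[3]=9)
r[5] = 12  (first piece 2, then r[3]=9)
r[6] = 18  (first piece 3, then r[3]=9)
r[7] = 19  (first piece 1, then r[6]=18)
r[8] = 21  (first piece 2, then r[6]=18)
r[9] = 27  (first piece 3, then r[6]=18)
Maximum revenue is ¢27.
Now minimize piece count subject to staying optimal: for each k, pieces[k] = 1 + min over i with p[i]+r[k−i]=r[k] of pieces[k−i].
pieces[6] = 2
pieces[7] = 3
pieces[8] = 3
pieces[9] = 3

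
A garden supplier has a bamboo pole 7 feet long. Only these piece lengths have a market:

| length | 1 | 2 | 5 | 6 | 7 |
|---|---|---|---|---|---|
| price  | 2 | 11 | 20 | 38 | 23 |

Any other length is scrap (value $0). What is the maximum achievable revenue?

Consider every possible first cut. r[k] is the best of p[i]+r[k−i] over all sellable i≤k.
r[1] = 2
r[2] = max(2+2, 11+0) = 11
r[3] = max(2+11, 11+2) = 13
r[4] = max(2+13, 11+11) = 22
r[5] = max(2+22, 11+13, 20+0) = 24
r[6] = max(2+24, 11+22, 20+2, 38+0) = 38
r[7] = max(2+38, 11+24, 20+11, 38+2, 23+0) = 40
One optimal cutting: 6 + 1 → $40.

40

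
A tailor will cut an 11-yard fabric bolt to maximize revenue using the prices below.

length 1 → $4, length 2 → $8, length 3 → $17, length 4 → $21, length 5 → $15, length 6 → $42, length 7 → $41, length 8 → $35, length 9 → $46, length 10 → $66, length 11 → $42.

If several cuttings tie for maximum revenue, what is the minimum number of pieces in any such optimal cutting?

2

Let r[k] be the best obtainable value from length k. For each k, try every first piece i and keep the best of price[i] + r[k−i].
r[1] = 4
r[2] = 8  (first piece 1, then r[1]=4)
r[3] = 17
r[4] = 21  (first piece 1, then r[3]=17)
r[5] = 25  (first piece 1, then r[4]=21)
r[6] = 42
r[7] = 46  (first piece 1, then r[6]=42)
r[8] = 50  (first piece 1, then r[7]=46)
r[9] = 59  (first piece 3, then r[6]=42)
r[10] = 66
r[11] = 70  (first piece 1, then r[10]=66)
Maximum revenue is $70.
Now minimize piece count subject to staying optimal: for each k, pieces[k] = 1 + min over i with p[i]+r[k−i]=r[k] of pieces[k−i].
pieces[8] = 2
pieces[9] = 2
pieces[10] = 1
pieces[11] = 2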